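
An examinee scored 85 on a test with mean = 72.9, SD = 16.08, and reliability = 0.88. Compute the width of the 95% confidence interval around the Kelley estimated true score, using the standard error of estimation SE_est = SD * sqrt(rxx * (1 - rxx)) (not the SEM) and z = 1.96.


True score estimate = 0.88*85 + 0.12*72.9 = 83.548
SE_est = SD * sqrt(rxx * (1 - rxx)) = 16.08 * sqrt(0.88 * 0.12) = 16.08 * sqrt(0.1056) = 5.225382
CI = T_est +/- z * SE_est, so width = 2 * z * SE_est = 2 * 1.96 * 5.225382
Width = 20.4835

20.4835


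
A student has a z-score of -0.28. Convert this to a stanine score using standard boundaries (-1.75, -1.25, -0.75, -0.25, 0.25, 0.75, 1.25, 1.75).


Stanine boundaries: [-1.75, -1.25, -0.75, -0.25, 0.25, 0.75, 1.25, 1.75]
z = -0.28
Check each boundary:
  z >= -1.75 -> could be stanine 2
  z >= -1.25 -> could be stanine 3
  z >= -0.75 -> could be stanine 4
  z < -0.25
  z < 0.25
  z < 0.75
  z < 1.25
  z < 1.75
Highest qualifying boundary gives stanine = 4

4


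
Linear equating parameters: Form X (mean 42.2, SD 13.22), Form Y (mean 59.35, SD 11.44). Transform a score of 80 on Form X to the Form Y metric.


slope = SD_Y / SD_X = 11.44 / 13.22 ~ 0.8654
intercept = mean_Y - slope * mean_X = 59.35 - (11.44 / 13.22) * 42.2 ~ 22.832
Y = slope * X + intercept. To avoid rounding drift from the rounded slope/intercept, evaluate the equivalent form Y = mean_Y + SD_Y * (X - mean_X) / SD_X at full precision:
Y = 59.35 + 11.44 * (80 - 42.2) / 13.22
Y = 59.35 + 11.44 * 37.8 / 13.22
Y = 59.35 + 432.432 / 13.22
Y = 59.35 + 32.7104
Y = 92.0604

92.0604


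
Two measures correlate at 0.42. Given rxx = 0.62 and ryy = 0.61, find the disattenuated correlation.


r_corrected = rxy / sqrt(rxx * ryy)
= 0.42 / sqrt(0.62 * 0.61)
= 0.42 / sqrt(0.3782)
= 0.42 / 0.61498
r_corrected = 0.6829

0.6829


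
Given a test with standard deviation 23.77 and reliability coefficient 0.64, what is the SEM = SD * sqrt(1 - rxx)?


SEM = SD * sqrt(1 - rxx)
SEM = 23.77 * sqrt(1 - 0.64)
SEM = 23.77 * sqrt(0.36) = 23.77 * 0.6
SEM = 14.262

14.262


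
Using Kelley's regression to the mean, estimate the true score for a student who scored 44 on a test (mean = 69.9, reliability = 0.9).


T_est = rxx * X + (1 - rxx) * mean
T_est = 0.9 * 44 + 0.1 * 69.9
T_est = 39.6 + 6.99
T_est = 46.59

46.59


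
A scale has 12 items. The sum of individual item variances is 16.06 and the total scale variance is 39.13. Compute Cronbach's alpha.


alpha = (k/(k-1)) * (1 - sum(si^2)/s_total^2)
= (12/11) * (1 - 16.06/39.13)
alpha = 0.6432

0.6432


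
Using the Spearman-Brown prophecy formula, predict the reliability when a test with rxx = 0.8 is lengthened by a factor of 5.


r_new = (n * rxx) / (1 + (n-1) * rxx)
r_new = (5 * 0.8) / (1 + 4 * 0.8)
r_new = 4.0 / 4.2
r_new = 0.9524

0.9524


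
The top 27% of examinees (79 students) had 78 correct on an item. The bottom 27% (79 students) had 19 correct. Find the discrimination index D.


p_upper = 78/79 = 0.9873
p_lower = 19/79 = 0.2405
D = 0.9873 - 0.2405 = 0.7468

0.7468


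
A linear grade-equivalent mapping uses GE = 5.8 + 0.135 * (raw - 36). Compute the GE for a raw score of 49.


raw - median = 49 - 36 = 13
slope * diff = 0.135 * 13 = 1.755
GE = 5.8 + 1.755
GE = 7.555

7.555


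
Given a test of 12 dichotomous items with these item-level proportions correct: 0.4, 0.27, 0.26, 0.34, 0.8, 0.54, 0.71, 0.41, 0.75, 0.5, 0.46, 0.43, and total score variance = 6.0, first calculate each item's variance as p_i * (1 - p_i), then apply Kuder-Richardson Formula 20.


For each item, compute p_i * q_i:
  Item 1: 0.4 * 0.6 = 0.24
  Item 2: 0.27 * 0.73 = 0.1971
  Item 3: 0.26 * 0.74 = 0.1924
  Item 4: 0.34 * 0.66 = 0.2244
  Item 5: 0.8 * 0.2 = 0.16
  Item 6: 0.54 * 0.46 = 0.2484
  Item 7: 0.71 * 0.29 = 0.2059
  Item 8: 0.41 * 0.59 = 0.2419
  Item 9: 0.75 * 0.25 = 0.1875
  Item 10: 0.5 * 0.5 = 0.25
  Item 11: 0.46 * 0.54 = 0.2484
  Item 12: 0.43 * 0.57 = 0.2451
Sum(p_i * q_i) = 0.24 + 0.1971 + 0.1924 + 0.2244 + 0.16 + 0.2484 + 0.2059 + 0.2419 + 0.1875 + 0.25 + 0.2484 + 0.2451 = 2.6411
KR-20 = (k/(k-1)) * (1 - Sum(p_i*q_i) / Var_total)
= (12/11) * (1 - 2.6411/6.0)
= 1.0909 * 0.5598
KR-20 = 0.6107

0.6107


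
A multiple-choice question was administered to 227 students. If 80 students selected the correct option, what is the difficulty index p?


Item difficulty p = number correct / total examinees
p = 80 / 227
p = 0.3524

0.3524


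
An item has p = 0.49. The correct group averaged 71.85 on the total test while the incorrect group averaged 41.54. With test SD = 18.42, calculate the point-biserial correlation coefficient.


q = 1 - p = 0.51
rpb = ((M1 - M0) / SD) * sqrt(p * q)
rpb = ((71.85 - 41.54) / 18.42) * sqrt(0.49 * 0.51)
rpb = 0.8226

0.8226


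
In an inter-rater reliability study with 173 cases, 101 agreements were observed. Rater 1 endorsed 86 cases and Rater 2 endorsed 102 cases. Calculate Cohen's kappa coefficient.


P_o = 101/173 = 0.583815
P_e = (86*102 + 87*71) / 29929 = 0.499482
kappa = (P_o - P_e) / (1 - P_e)
kappa = (0.583815 - 0.499482) / (1 - 0.499482)
kappa = 0.1685

0.1685


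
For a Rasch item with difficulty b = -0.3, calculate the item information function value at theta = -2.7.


P = 1/(1+exp(-(-2.7--0.3))) = 0.0832
I = P*(1-P) = 0.0832 * 0.9168
I = 0.0763

0.0763


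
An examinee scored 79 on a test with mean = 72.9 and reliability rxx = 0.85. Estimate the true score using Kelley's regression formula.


T_est = rxx * X + (1 - rxx) * mean
T_est = 0.85 * 79 + 0.15 * 72.9
T_est = 67.15 + 10.935
T_est = 78.085

78.085


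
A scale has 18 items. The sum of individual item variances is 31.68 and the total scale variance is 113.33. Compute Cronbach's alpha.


alpha = (k/(k-1)) * (1 - sum(si^2)/s_total^2)
= (18/17) * (1 - 31.68/113.33)
alpha = 0.7628

0.7628


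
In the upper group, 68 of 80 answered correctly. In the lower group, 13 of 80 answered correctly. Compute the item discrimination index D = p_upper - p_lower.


p_upper = 68/80 = 0.85
p_lower = 13/80 = 0.1625
D = 0.85 - 0.1625 = 0.6875

0.6875


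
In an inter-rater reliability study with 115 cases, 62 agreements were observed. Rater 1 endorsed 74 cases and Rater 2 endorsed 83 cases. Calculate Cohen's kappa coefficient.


P_o = 62/115 = 0.53913
P_e = (74*83 + 41*32) / 13225 = 0.563629
kappa = (P_o - P_e) / (1 - P_e)
kappa = (0.53913 - 0.563629) / (1 - 0.563629)
kappa = -0.0561

-0.0561


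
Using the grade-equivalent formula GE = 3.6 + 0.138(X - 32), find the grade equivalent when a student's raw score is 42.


raw - median = 42 - 32 = 10
slope * diff = 0.138 * 10 = 1.38
GE = 3.6 + 1.38
GE = 4.98

4.98


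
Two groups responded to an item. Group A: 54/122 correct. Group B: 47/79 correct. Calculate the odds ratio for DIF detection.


Odds_A = 54/68 = 0.7941
Odds_B = 47/32 = 1.4688
OR = Odds_A / Odds_B = 0.7941 / 1.4688
Exactly, OR = (54 * 32) / (68 * 47) = 1728 / 3196
OR = 0.5407

0.5407


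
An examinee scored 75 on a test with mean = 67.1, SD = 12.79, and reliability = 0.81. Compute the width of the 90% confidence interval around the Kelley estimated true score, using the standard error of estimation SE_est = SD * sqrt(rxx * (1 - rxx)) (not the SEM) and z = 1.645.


True score estimate = 0.81*75 + 0.19*67.1 = 73.499
SE_est = SD * sqrt(rxx * (1 - rxx)) = 12.79 * sqrt(0.81 * 0.19) = 12.79 * sqrt(0.1539) = 5.017529
CI = T_est +/- z * SE_est, so width = 2 * z * SE_est = 2 * 1.645 * 5.017529
Width = 16.5077

16.5077


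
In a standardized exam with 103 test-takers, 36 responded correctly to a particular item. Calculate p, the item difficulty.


Item difficulty p = number correct / total examinees
p = 36 / 103
p = 0.3495

0.3495


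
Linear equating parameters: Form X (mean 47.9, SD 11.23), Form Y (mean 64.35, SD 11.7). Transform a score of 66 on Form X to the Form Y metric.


slope = SD_Y / SD_X = 11.7 / 11.23 ~ 1.0419
intercept = mean_Y - slope * mean_X = 64.35 - (11.7 / 11.23) * 47.9 ~ 14.4453
Y = slope * X + intercept. To avoid rounding drift from the rounded slope/intercept, evaluate the equivalent form Y = mean_Y + SD_Y * (X - mean_X) / SD_X at full precision:
Y = 64.35 + 11.7 * (66 - 47.9) / 11.23
Y = 64.35 + 11.7 * 18.1 / 11.23
Y = 64.35 + 211.77 / 11.23
Y = 64.35 + 18.8575
Y = 83.2075

83.2075


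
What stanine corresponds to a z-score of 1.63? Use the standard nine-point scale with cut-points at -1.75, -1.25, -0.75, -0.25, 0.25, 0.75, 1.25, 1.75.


Stanine boundaries: [-1.75, -1.25, -0.75, -0.25, 0.25, 0.75, 1.25, 1.75]
z = 1.63
Check each boundary:
  z >= -1.75 -> could be stanine 2
  z >= -1.25 -> could be stanine 3
  z >= -0.75 -> could be stanine 4
  z >= -0.25 -> could be stanine 5
  z >= 0.25 -> could be stanine 6
  z >= 0.75 -> could be stanine 7
  z >= 1.25 -> could be stanine 8
  z < 1.75
Highest qualifying boundary gives stanine = 8

8


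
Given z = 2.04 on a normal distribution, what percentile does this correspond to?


CDF(z) = 0.5 * (1 + erf(z/sqrt(2)))
erf(1.4425) = 0.9586
CDF = 0.9793
Percentile rank = 0.9793 * 100 = 97.93

97.93


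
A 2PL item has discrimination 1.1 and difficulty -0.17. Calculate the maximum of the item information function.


For 2PL, max info at theta = b = -0.17
I_max = a^2 / 4 = 1.1^2 / 4
= 1.21 / 4
I_max = 0.3025

0.3025


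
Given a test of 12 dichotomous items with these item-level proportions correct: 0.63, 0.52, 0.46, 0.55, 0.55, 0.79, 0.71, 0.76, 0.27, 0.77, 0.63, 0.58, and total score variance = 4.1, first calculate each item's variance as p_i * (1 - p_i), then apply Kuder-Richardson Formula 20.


For each item, compute p_i * q_i:
  Item 1: 0.63 * 0.37 = 0.2331
  Item 2: 0.52 * 0.48 = 0.2496
  Item 3: 0.46 * 0.54 = 0.2484
  Item 4: 0.55 * 0.45 = 0.2475
  Item 5: 0.55 * 0.45 = 0.2475
  Item 6: 0.79 * 0.21 = 0.1659
  Item 7: 0.71 * 0.29 = 0.2059
  Item 8: 0.76 * 0.24 = 0.1824
  Item 9: 0.27 * 0.73 = 0.1971
  Item 10: 0.77 * 0.23 = 0.1771
  Item 11: 0.63 * 0.37 = 0.2331
  Item 12: 0.58 * 0.42 = 0.2436
Sum(p_i * q_i) = 0.2331 + 0.2496 + 0.2484 + 0.2475 + 0.2475 + 0.1659 + 0.2059 + 0.1824 + 0.1971 + 0.1771 + 0.2331 + 0.2436 = 2.6312
KR-20 = (k/(k-1)) * (1 - Sum(p_i*q_i) / Var_total)
= (12/11) * (1 - 2.6312/4.1)
= 1.0909 * 0.3582
KR-20 = 0.3908

0.3908


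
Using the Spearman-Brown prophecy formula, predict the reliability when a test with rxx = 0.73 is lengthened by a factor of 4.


r_new = (n * rxx) / (1 + (n-1) * rxx)
r_new = (4 * 0.73) / (1 + 3 * 0.73)
r_new = 2.92 / 3.19
r_new = 0.9154

0.9154


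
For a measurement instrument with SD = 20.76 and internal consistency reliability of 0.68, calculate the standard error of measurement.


SEM = SD * sqrt(1 - rxx)
SEM = 20.76 * sqrt(1 - 0.68)
SEM = 20.76 * sqrt(0.32) = 20.76 * 0.565685
SEM = 11.7436

11.7436


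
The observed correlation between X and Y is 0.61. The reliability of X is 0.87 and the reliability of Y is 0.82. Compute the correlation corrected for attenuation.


r_corrected = rxy / sqrt(rxx * ryy)
= 0.61 / sqrt(0.87 * 0.82)
= 0.61 / sqrt(0.7134)
= 0.61 / 0.84463
r_corrected = 0.7222

0.7222


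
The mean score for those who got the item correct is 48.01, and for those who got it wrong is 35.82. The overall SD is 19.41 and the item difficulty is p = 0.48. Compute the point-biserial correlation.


q = 1 - p = 0.52
rpb = ((M1 - M0) / SD) * sqrt(p * q)
rpb = ((48.01 - 35.82) / 19.41) * sqrt(0.48 * 0.52)
rpb = 0.3138

0.3138


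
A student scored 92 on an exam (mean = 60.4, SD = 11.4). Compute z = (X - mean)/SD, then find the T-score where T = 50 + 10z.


z = (X - mean) / SD = (92 - 60.4) / 11.4
z = 31.6 / 11.4
z = 2.7719
T-score = T = 50 + 10z
Carry z at full precision (z = 31.6 / 11.4) into the conversion:
T-score = 50 + 10 * (31.6 / 11.4) = 50 + 316 / 11.4
T-score = 50 + 27.7193
T-score = 77.7193

77.7193


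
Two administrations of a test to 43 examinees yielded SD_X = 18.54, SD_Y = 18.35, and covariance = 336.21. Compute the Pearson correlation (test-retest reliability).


r = cov(X,Y) / (SD_X * SD_Y)
r = 336.21 / (18.54 * 18.35)
r = 336.21 / 340.209
r = 0.9882

0.9882


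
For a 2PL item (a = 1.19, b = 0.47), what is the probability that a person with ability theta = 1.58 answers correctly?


a*(theta - b) = 1.19 * (1.58 - 0.47) = 1.3209
exp(-1.3209) = 0.2669
P = 1 / (1 + 0.2669)
P = 0.7893

0.7893


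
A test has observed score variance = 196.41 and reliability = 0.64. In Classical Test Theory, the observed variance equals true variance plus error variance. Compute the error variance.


var_true = rxx * var_obs = 0.64 * 196.41 = 125.7024
var_error = var_obs - var_true
var_error = 196.41 - 125.7024
var_error = 70.7076

70.7076


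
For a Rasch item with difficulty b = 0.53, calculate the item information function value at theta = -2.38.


P = 1/(1+exp(-(-2.38-0.53))) = 0.0517
I = P*(1-P) = 0.0517 * 0.9483
I = 0.049

0.049


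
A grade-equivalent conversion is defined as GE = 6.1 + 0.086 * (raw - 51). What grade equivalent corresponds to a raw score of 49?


raw - median = 49 - 51 = -2
slope * diff = 0.086 * -2 = -0.172
GE = 6.1 + -0.172
GE = 5.928

5.928


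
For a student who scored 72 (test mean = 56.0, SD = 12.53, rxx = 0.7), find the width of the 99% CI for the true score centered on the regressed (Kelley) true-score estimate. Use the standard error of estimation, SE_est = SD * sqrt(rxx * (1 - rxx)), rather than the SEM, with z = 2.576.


True score estimate = 0.7*72 + 0.3*56.0 = 67.2
SE_est = SD * sqrt(rxx * (1 - rxx)) = 12.53 * sqrt(0.7 * 0.3) = 12.53 * sqrt(0.21) = 5.741967
CI = T_est +/- z * SE_est, so width = 2 * z * SE_est = 2 * 2.576 * 5.741967
Width = 29.5826

29.5826


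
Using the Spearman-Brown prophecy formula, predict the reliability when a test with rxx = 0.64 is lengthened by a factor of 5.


r_new = (n * rxx) / (1 + (n-1) * rxx)
r_new = (5 * 0.64) / (1 + 4 * 0.64)
r_new = 3.2 / 3.56
r_new = 0.8989

0.8989


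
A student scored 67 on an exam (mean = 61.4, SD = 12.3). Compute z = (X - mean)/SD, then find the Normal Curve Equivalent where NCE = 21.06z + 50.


z = (X - mean) / SD = (67 - 61.4) / 12.3
z = 5.6 / 12.3
z = 0.4553
NCE = NCE = 21.06z + 50
Carry z at full precision (z = 5.6 / 12.3) into the conversion:
NCE = 21.06 * (5.6 / 12.3) + 50 = 117.936 / 12.3 + 50
NCE = 9.5883 + 50
NCE = 59.5883

59.5883


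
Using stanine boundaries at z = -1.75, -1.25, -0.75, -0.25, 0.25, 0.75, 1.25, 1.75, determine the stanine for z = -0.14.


Stanine boundaries: [-1.75, -1.25, -0.75, -0.25, 0.25, 0.75, 1.25, 1.75]
z = -0.14
Check each boundary:
  z >= -1.75 -> could be stanine 2
  z >= -1.25 -> could be stanine 3
  z >= -0.75 -> could be stanine 4
  z >= -0.25 -> could be stanine 5
  z < 0.25
  z < 0.75
  z < 1.25
  z < 1.75
Highest qualifying boundary gives stanine = 5

5


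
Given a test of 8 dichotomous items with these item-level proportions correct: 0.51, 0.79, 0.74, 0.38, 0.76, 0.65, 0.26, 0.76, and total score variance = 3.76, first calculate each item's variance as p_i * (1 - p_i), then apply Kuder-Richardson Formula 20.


For each item, compute p_i * q_i:
  Item 1: 0.51 * 0.49 = 0.2499
  Item 2: 0.79 * 0.21 = 0.1659
  Item 3: 0.74 * 0.26 = 0.1924
  Item 4: 0.38 * 0.62 = 0.2356
  Item 5: 0.76 * 0.24 = 0.1824
  Item 6: 0.65 * 0.35 = 0.2275
  Item 7: 0.26 * 0.74 = 0.1924
  Item 8: 0.76 * 0.24 = 0.1824
Sum(p_i * q_i) = 0.2499 + 0.1659 + 0.1924 + 0.2356 + 0.1824 + 0.2275 + 0.1924 + 0.1824 = 1.6285
KR-20 = (k/(k-1)) * (1 - Sum(p_i*q_i) / Var_total)
= (8/7) * (1 - 1.6285/3.76)
= 1.1429 * 0.5669
KR-20 = 0.6479

0.6479


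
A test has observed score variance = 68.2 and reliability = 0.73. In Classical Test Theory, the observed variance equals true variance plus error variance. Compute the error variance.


var_true = rxx * var_obs = 0.73 * 68.2 = 49.786
var_error = var_obs - var_true
var_error = 68.2 - 49.786
var_error = 18.414

18.414


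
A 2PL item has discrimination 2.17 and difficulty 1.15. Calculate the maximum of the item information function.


For 2PL, max info at theta = b = 1.15
I_max = a^2 / 4 = 2.17^2 / 4
= 4.7089 / 4
I_max = 1.1772

1.1772


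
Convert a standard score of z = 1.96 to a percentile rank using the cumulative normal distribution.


CDF(z) = 0.5 * (1 + erf(z/sqrt(2)))
erf(1.3859) = 0.95
CDF = 0.975
Percentile rank = 0.975 * 100 = 97.5

97.5


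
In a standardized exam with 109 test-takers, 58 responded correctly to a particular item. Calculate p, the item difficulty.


Item difficulty p = number correct / total examinees
p = 58 / 109
p = 0.5321

0.5321


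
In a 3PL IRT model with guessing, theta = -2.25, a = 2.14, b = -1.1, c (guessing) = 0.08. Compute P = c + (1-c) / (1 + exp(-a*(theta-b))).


logit = 2.14*(-2.25 - -1.1) = -2.461
P* = 1/(1 + exp(--2.461)) = 0.0786
P = 0.08 + (1 - 0.08) * 0.0786
P = 0.1523

0.1523


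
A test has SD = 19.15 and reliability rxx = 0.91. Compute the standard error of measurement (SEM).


SEM = SD * sqrt(1 - rxx)
SEM = 19.15 * sqrt(1 - 0.91)
SEM = 19.15 * sqrt(0.09) = 19.15 * 0.3
SEM = 5.745

5.745


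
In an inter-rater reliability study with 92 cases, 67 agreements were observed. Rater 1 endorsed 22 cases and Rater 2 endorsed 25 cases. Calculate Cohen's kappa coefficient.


P_o = 67/92 = 0.728261
P_e = (22*25 + 70*67) / 8464 = 0.619093
kappa = (P_o - P_e) / (1 - P_e)
kappa = (0.728261 - 0.619093) / (1 - 0.619093)
kappa = 0.2866

0.2866


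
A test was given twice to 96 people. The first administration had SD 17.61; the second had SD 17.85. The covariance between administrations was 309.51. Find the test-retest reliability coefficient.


r = cov(X,Y) / (SD_X * SD_Y)
r = 309.51 / (17.61 * 17.85)
r = 309.51 / 314.3385
r = 0.9846

0.9846


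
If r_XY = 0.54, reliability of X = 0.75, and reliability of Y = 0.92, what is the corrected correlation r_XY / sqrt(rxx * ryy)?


r_corrected = rxy / sqrt(rxx * ryy)
= 0.54 / sqrt(0.75 * 0.92)
= 0.54 / sqrt(0.69)
= 0.54 / 0.830662
r_corrected = 0.6501

0.6501


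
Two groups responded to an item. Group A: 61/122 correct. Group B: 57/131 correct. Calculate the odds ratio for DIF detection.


Odds_A = 61/61 = 1.0
Odds_B = 57/74 = 0.7703
OR = Odds_A / Odds_B = 1.0 / 0.7703
Exactly, OR = (61 * 74) / (61 * 57) = 4514 / 3477
OR = 1.2982

1.2982


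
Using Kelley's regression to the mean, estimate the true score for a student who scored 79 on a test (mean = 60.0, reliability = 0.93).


T_est = rxx * X + (1 - rxx) * mean
T_est = 0.93 * 79 + 0.07 * 60.0
T_est = 73.47 + 4.2
T_est = 77.67

77.67


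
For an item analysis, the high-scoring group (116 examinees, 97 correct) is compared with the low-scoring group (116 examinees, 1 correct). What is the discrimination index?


p_upper = 97/116 = 0.8362
p_lower = 1/116 = 0.0086
D = 0.8362 - 0.0086 = 0.8276

0.8276


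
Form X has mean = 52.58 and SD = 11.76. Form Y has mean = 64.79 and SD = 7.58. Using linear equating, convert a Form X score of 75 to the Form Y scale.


slope = SD_Y / SD_X = 7.58 / 11.76 ~ 0.6446
intercept = mean_Y - slope * mean_X = 64.79 - (7.58 / 11.76) * 52.58 ~ 30.8991
Y = slope * X + intercept. To avoid rounding drift from the rounded slope/intercept, evaluate the equivalent form Y = mean_Y + SD_Y * (X - mean_X) / SD_X at full precision:
Y = 64.79 + 7.58 * (75 - 52.58) / 11.76
Y = 64.79 + 7.58 * 22.42 / 11.76
Y = 64.79 + 169.9436 / 11.76
Y = 64.79 + 14.451
Y = 79.241

79.241


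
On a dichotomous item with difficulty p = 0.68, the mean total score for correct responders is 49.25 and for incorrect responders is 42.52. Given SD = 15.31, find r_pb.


q = 1 - p = 0.32
rpb = ((M1 - M0) / SD) * sqrt(p * q)
rpb = ((49.25 - 42.52) / 15.31) * sqrt(0.68 * 0.32)
rpb = 0.2051

0.2051


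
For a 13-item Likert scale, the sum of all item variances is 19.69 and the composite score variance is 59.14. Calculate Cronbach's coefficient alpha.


alpha = (k/(k-1)) * (1 - sum(si^2)/s_total^2)
= (13/12) * (1 - 19.69/59.14)
alpha = 0.7226

0.7226


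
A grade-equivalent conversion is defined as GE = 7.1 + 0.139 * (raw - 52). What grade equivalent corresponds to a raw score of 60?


raw - median = 60 - 52 = 8
slope * diff = 0.139 * 8 = 1.112
GE = 7.1 + 1.112
GE = 8.212

8.212


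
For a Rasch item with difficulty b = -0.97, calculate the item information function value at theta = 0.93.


P = 1/(1+exp(-(0.93--0.97))) = 0.8699
I = P*(1-P) = 0.8699 * 0.1301
I = 0.1132

0.1132


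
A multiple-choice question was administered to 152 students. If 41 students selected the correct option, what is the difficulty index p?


Item difficulty p = number correct / total examinees
p = 41 / 152
p = 0.2697

0.2697


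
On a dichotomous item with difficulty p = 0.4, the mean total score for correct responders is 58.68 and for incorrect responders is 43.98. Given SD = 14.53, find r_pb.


q = 1 - p = 0.6
rpb = ((M1 - M0) / SD) * sqrt(p * q)
rpb = ((58.68 - 43.98) / 14.53) * sqrt(0.4 * 0.6)
rpb = 0.4956

0.4956


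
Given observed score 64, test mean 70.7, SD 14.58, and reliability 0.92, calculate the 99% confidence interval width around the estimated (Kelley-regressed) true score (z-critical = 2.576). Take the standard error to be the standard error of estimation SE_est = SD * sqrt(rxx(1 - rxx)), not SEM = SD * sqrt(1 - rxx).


True score estimate = 0.92*64 + 0.08*70.7 = 64.536
SE_est = SD * sqrt(rxx * (1 - rxx)) = 14.58 * sqrt(0.92 * 0.08) = 14.58 * sqrt(0.0736) = 3.955455
CI = T_est +/- z * SE_est, so width = 2 * z * SE_est = 2 * 2.576 * 3.955455
Width = 20.3785

20.3785


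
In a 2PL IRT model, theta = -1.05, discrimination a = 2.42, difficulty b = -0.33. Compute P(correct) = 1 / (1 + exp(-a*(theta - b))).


a*(theta - b) = 2.42 * (-1.05 - -0.33) = -1.7424
exp(--1.7424) = 5.711
P = 1 / (1 + 5.711)
P = 0.149

0.149


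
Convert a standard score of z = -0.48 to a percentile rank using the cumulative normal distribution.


CDF(z) = 0.5 * (1 + erf(z/sqrt(2)))
erf(-0.3394) = -0.3688
CDF = 0.3156
Percentile rank = 0.3156 * 100 = 31.56

31.56


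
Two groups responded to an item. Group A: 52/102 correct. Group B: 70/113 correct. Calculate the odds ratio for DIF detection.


Odds_A = 52/50 = 1.04
Odds_B = 70/43 = 1.6279
OR = Odds_A / Odds_B = 1.04 / 1.6279
Exactly, OR = (52 * 43) / (50 * 70) = 2236 / 3500
OR = 0.6389

0.6389


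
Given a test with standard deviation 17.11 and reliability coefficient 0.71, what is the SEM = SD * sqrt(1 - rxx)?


SEM = SD * sqrt(1 - rxx)
SEM = 17.11 * sqrt(1 - 0.71)
SEM = 17.11 * sqrt(0.29) = 17.11 * 0.538516
SEM = 9.214

9.214


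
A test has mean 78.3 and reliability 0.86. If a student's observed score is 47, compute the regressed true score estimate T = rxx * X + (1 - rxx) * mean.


T_est = rxx * X + (1 - rxx) * mean
T_est = 0.86 * 47 + 0.14 * 78.3
T_est = 40.42 + 10.962
T_est = 51.382

51.382


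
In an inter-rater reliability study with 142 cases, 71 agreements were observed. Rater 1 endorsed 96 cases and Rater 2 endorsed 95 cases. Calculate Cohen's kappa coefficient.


P_o = 71/142 = 0.5
P_e = (96*95 + 46*47) / 20164 = 0.559512
kappa = (P_o - P_e) / (1 - P_e)
kappa = (0.5 - 0.559512) / (1 - 0.559512)
kappa = -0.1351

-0.1351


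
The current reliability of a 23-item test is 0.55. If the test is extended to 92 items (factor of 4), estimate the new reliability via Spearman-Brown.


r_new = (n * rxx) / (1 + (n-1) * rxx)
r_new = (4 * 0.55) / (1 + 3 * 0.55)
r_new = 2.2 / 2.65
r_new = 0.8302

0.8302


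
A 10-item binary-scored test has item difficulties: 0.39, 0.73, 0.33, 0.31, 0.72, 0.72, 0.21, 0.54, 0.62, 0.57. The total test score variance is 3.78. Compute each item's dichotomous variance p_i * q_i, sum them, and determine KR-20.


For each item, compute p_i * q_i:
  Item 1: 0.39 * 0.61 = 0.2379
  Item 2: 0.73 * 0.27 = 0.1971
  Item 3: 0.33 * 0.67 = 0.2211
  Item 4: 0.31 * 0.69 = 0.2139
  Item 5: 0.72 * 0.28 = 0.2016
  Item 6: 0.72 * 0.28 = 0.2016
  Item 7: 0.21 * 0.79 = 0.1659
  Item 8: 0.54 * 0.46 = 0.2484
  Item 9: 0.62 * 0.38 = 0.2356
  Item 10: 0.57 * 0.43 = 0.2451
Sum(p_i * q_i) = 0.2379 + 0.1971 + 0.2211 + 0.2139 + 0.2016 + 0.2016 + 0.1659 + 0.2484 + 0.2356 + 0.2451 = 2.1682
KR-20 = (k/(k-1)) * (1 - Sum(p_i*q_i) / Var_total)
= (10/9) * (1 - 2.1682/3.78)
= 1.1111 * 0.4264
KR-20 = 0.4738

0.4738


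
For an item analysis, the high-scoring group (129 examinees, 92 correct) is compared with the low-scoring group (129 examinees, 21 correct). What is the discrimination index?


p_upper = 92/129 = 0.7132
p_lower = 21/129 = 0.1628
D = 0.7132 - 0.1628 = 0.5504

0.5504


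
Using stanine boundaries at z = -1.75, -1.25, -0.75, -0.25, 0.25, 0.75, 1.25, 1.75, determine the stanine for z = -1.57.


Stanine boundaries: [-1.75, -1.25, -0.75, -0.25, 0.25, 0.75, 1.25, 1.75]
z = -1.57
Check each boundary:
  z >= -1.75 -> could be stanine 2
  z < -1.25
  z < -0.75
  z < -0.25
  z < 0.25
  z < 0.75
  z < 1.25
  z < 1.75
Highest qualifying boundary gives stanine = 2

2


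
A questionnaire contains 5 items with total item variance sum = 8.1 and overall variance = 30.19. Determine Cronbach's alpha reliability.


alpha = (k/(k-1)) * (1 - sum(si^2)/s_total^2)
= (5/4) * (1 - 8.1/30.19)
alpha = 0.9146

0.9146


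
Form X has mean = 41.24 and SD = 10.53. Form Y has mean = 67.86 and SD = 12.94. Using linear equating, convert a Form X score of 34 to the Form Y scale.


slope = SD_Y / SD_X = 12.94 / 10.53 ~ 1.2289
intercept = mean_Y - slope * mean_X = 67.86 - (12.94 / 10.53) * 41.24 ~ 17.1814
Y = slope * X + intercept. To avoid rounding drift from the rounded slope/intercept, evaluate the equivalent form Y = mean_Y + SD_Y * (X - mean_X) / SD_X at full precision:
Y = 67.86 + 12.94 * (34 - 41.24) / 10.53
Y = 67.86 - 12.94 * 7.24 / 10.53
Y = 67.86 - 93.6856 / 10.53
Y = 67.86 - 8.897
Y = 58.963

58.963


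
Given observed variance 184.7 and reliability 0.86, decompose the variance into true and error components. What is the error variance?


var_true = rxx * var_obs = 0.86 * 184.7 = 158.842
var_error = var_obs - var_true
var_error = 184.7 - 158.842
var_error = 25.858

25.858


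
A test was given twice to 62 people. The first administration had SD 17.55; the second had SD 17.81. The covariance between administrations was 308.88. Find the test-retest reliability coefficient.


r = cov(X,Y) / (SD_X * SD_Y)
r = 308.88 / (17.55 * 17.81)
r = 308.88 / 312.5655
r = 0.9882

0.9882


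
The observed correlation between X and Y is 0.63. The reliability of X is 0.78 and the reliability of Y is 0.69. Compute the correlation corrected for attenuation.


r_corrected = rxy / sqrt(rxx * ryy)
= 0.63 / sqrt(0.78 * 0.69)
= 0.63 / sqrt(0.5382)
= 0.63 / 0.733621
r_corrected = 0.8588

0.8588


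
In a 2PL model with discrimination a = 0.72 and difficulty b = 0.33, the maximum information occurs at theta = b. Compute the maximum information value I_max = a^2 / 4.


For 2PL, max info at theta = b = 0.33
I_max = a^2 / 4 = 0.72^2 / 4
= 0.5184 / 4
I_max = 0.1296

0.1296


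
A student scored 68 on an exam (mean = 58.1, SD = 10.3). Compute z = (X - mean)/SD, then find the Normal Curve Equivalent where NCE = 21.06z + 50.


z = (X - mean) / SD = (68 - 58.1) / 10.3
z = 9.9 / 10.3
z = 0.9612
NCE = NCE = 21.06z + 50
Carry z at full precision (z = 9.9 / 10.3) into the conversion:
NCE = 21.06 * (9.9 / 10.3) + 50 = 208.494 / 10.3 + 50
NCE = 20.2421 + 50
NCE = 70.2421

70.2421


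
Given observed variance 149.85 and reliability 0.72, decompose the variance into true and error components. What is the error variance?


var_true = rxx * var_obs = 0.72 * 149.85 = 107.892
var_error = var_obs - var_true
var_error = 149.85 - 107.892
var_error = 41.958

41.958


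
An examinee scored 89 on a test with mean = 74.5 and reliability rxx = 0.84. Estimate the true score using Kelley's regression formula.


T_est = rxx * X + (1 - rxx) * mean
T_est = 0.84 * 89 + 0.16 * 74.5
T_est = 74.76 + 11.92
T_est = 86.68

86.68


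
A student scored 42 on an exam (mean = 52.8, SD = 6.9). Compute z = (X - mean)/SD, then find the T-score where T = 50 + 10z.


z = (X - mean) / SD = (42 - 52.8) / 6.9
z = -10.8 / 6.9
z = -1.5652
T-score = T = 50 + 10z
Carry z at full precision (z = -10.8 / 6.9) into the conversion:
T-score = 50 + 10 * (-10.8 / 6.9) = 50 + -108 / 6.9
T-score = 50 + -15.6522
T-score = 34.3478

34.3478


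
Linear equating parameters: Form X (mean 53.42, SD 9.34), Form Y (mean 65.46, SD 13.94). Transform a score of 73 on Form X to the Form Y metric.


slope = SD_Y / SD_X = 13.94 / 9.34 ~ 1.4925
intercept = mean_Y - slope * mean_X = 65.46 - (13.94 / 9.34) * 53.42 ~ -14.2696
Y = slope * X + intercept. To avoid rounding drift from the rounded slope/intercept, evaluate the equivalent form Y = mean_Y + SD_Y * (X - mean_X) / SD_X at full precision:
Y = 65.46 + 13.94 * (73 - 53.42) / 9.34
Y = 65.46 + 13.94 * 19.58 / 9.34
Y = 65.46 + 272.9452 / 9.34
Y = 65.46 + 29.2233
Y = 94.6833

94.6833


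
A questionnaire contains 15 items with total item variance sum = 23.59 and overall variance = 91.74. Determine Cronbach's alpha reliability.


alpha = (k/(k-1)) * (1 - sum(si^2)/s_total^2)
= (15/14) * (1 - 23.59/91.74)
alpha = 0.7959

0.7959


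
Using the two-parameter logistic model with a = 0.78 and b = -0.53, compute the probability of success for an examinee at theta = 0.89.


a*(theta - b) = 0.78 * (0.89 - -0.53) = 1.1076
exp(-1.1076) = 0.3304
P = 1 / (1 + 0.3304)
P = 0.7517

0.7517


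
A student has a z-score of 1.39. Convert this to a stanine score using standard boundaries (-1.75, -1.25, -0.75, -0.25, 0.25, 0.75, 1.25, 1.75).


Stanine boundaries: [-1.75, -1.25, -0.75, -0.25, 0.25, 0.75, 1.25, 1.75]
z = 1.39
Check each boundary:
  z >= -1.75 -> could be stanine 2
  z >= -1.25 -> could be stanine 3
  z >= -0.75 -> could be stanine 4
  z >= -0.25 -> could be stanine 5
  z >= 0.25 -> could be stanine 6
  z >= 0.75 -> could be stanine 7
  z >= 1.25 -> could be stanine 8
  z < 1.75
Highest qualifying boundary gives stanine = 8

8


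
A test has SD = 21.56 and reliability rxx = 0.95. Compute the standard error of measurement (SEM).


SEM = SD * sqrt(1 - rxx)
SEM = 21.56 * sqrt(1 - 0.95)
SEM = 21.56 * sqrt(0.05) = 21.56 * 0.223607
SEM = 4.821

4.821


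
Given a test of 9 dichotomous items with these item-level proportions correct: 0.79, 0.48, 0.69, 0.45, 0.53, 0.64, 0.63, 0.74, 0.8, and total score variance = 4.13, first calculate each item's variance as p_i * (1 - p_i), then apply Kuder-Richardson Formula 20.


For each item, compute p_i * q_i:
  Item 1: 0.79 * 0.21 = 0.1659
  Item 2: 0.48 * 0.52 = 0.2496
  Item 3: 0.69 * 0.31 = 0.2139
  Item 4: 0.45 * 0.55 = 0.2475
  Item 5: 0.53 * 0.47 = 0.2491
  Item 6: 0.64 * 0.36 = 0.2304
  Item 7: 0.63 * 0.37 = 0.2331
  Item 8: 0.74 * 0.26 = 0.1924
  Item 9: 0.8 * 0.2 = 0.16
Sum(p_i * q_i) = 0.1659 + 0.2496 + 0.2139 + 0.2475 + 0.2491 + 0.2304 + 0.2331 + 0.1924 + 0.16 = 1.9419
KR-20 = (k/(k-1)) * (1 - Sum(p_i*q_i) / Var_total)
= (9/8) * (1 - 1.9419/4.13)
= 1.125 * 0.5298
KR-20 = 0.596

0.596


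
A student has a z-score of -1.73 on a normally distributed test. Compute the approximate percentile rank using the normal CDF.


CDF(z) = 0.5 * (1 + erf(z/sqrt(2)))
erf(-1.2233) = -0.9164
CDF = 0.0418
Percentile rank = 0.0418 * 100 = 4.18

4.18


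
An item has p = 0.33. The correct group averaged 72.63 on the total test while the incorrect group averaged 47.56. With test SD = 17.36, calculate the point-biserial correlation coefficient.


q = 1 - p = 0.67
rpb = ((M1 - M0) / SD) * sqrt(p * q)
rpb = ((72.63 - 47.56) / 17.36) * sqrt(0.33 * 0.67)
rpb = 0.679

0.679


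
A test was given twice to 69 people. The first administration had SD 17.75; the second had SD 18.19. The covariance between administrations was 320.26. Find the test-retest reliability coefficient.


r = cov(X,Y) / (SD_X * SD_Y)
r = 320.26 / (17.75 * 18.19)
r = 320.26 / 322.8725
r = 0.9919

0.9919


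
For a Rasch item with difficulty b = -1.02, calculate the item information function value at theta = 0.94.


P = 1/(1+exp(-(0.94--1.02))) = 0.8765
I = P*(1-P) = 0.8765 * 0.1235
I = 0.1082

0.1082


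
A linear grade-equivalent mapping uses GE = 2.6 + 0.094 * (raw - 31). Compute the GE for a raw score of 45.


raw - median = 45 - 31 = 14
slope * diff = 0.094 * 14 = 1.316
GE = 2.6 + 1.316
GE = 3.916

3.916


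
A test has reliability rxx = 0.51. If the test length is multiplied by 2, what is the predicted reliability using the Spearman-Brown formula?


r_new = (n * rxx) / (1 + (n-1) * rxx)
r_new = (2 * 0.51) / (1 + 1 * 0.51)
r_new = 1.02 / 1.51
r_new = 0.6755

0.6755


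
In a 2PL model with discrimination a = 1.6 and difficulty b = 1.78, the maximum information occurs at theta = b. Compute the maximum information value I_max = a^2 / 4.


For 2PL, max info at theta = b = 1.78
I_max = a^2 / 4 = 1.6^2 / 4
= 2.56 / 4
I_max = 0.64

0.64


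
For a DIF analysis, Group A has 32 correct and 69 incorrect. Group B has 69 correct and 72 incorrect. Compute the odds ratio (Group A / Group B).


Odds_A = 32/69 = 0.4638
Odds_B = 69/72 = 0.9583
OR = Odds_A / Odds_B = 0.4638 / 0.9583
Exactly, OR = (32 * 72) / (69 * 69) = 2304 / 4761
OR = 0.4839

0.4839


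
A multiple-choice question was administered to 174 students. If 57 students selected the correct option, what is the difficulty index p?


Item difficulty p = number correct / total examinees
p = 57 / 174
p = 0.3276

0.3276


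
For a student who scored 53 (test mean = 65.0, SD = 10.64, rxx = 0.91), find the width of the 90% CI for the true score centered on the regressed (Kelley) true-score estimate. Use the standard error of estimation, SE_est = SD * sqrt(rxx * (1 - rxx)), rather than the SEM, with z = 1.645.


True score estimate = 0.91*53 + 0.09*65.0 = 54.08
SE_est = SD * sqrt(rxx * (1 - rxx)) = 10.64 * sqrt(0.91 * 0.09) = 10.64 * sqrt(0.0819) = 3.044974
CI = T_est +/- z * SE_est, so width = 2 * z * SE_est = 2 * 1.645 * 3.044974
Width = 10.018

10.018


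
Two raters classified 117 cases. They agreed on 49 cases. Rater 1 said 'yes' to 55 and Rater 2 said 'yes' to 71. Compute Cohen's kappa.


P_o = 49/117 = 0.418803
P_e = (55*71 + 62*46) / 13689 = 0.493608
kappa = (P_o - P_e) / (1 - P_e)
kappa = (0.418803 - 0.493608) / (1 - 0.493608)
kappa = -0.1477

-0.1477


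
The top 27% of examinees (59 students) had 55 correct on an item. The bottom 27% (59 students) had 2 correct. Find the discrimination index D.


p_upper = 55/59 = 0.9322
p_lower = 2/59 = 0.0339
D = 0.9322 - 0.0339 = 0.8983

0.8983


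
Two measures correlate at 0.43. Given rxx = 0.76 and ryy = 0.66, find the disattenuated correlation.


r_corrected = rxy / sqrt(rxx * ryy)
= 0.43 / sqrt(0.76 * 0.66)
= 0.43 / sqrt(0.5016)
= 0.43 / 0.708237
r_corrected = 0.6071

0.6071


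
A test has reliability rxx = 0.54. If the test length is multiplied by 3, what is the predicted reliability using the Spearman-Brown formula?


r_new = (n * rxx) / (1 + (n-1) * rxx)
r_new = (3 * 0.54) / (1 + 2 * 0.54)
r_new = 1.62 / 2.08
r_new = 0.7788

0.7788


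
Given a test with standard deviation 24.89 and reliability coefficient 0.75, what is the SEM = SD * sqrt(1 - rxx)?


SEM = SD * sqrt(1 - rxx)
SEM = 24.89 * sqrt(1 - 0.75)
SEM = 24.89 * sqrt(0.25) = 24.89 * 0.5
SEM = 12.445

12.445


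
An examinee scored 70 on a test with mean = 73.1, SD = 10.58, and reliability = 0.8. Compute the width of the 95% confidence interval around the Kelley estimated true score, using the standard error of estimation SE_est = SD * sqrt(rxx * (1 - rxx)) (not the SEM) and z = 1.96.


True score estimate = 0.8*70 + 0.2*73.1 = 70.62
SE_est = SD * sqrt(rxx * (1 - rxx)) = 10.58 * sqrt(0.8 * 0.2) = 10.58 * sqrt(0.16) = 4.232
CI = T_est +/- z * SE_est, so width = 2 * z * SE_est = 2 * 1.96 * 4.232
Width = 16.5894

16.5894


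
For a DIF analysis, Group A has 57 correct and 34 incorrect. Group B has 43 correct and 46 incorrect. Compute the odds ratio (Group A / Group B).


Odds_A = 57/34 = 1.6765
Odds_B = 43/46 = 0.9348
OR = Odds_A / Odds_B = 1.6765 / 0.9348
Exactly, OR = (57 * 46) / (34 * 43) = 2622 / 1462
OR = 1.7934

1.7934


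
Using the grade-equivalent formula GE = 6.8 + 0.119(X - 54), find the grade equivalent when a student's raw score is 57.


raw - median = 57 - 54 = 3
slope * diff = 0.119 * 3 = 0.357
GE = 6.8 + 0.357
GE = 7.157

7.157


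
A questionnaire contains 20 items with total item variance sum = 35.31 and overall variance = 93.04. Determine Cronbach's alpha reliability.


alpha = (k/(k-1)) * (1 - sum(si^2)/s_total^2)
= (20/19) * (1 - 35.31/93.04)
alpha = 0.6531

0.6531


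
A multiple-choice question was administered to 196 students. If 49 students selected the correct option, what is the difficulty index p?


Item difficulty p = number correct / total examinees
p = 49 / 196
p = 0.25

0.25


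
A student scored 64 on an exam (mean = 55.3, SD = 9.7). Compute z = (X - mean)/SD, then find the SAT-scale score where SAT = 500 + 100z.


z = (X - mean) / SD = (64 - 55.3) / 9.7
z = 8.7 / 9.7
z = 0.8969
SAT-scale = SAT = 500 + 100z
Carry z at full precision (z = 8.7 / 9.7) into the conversion:
SAT-scale = 500 + 100 * (8.7 / 9.7) = 500 + 870 / 9.7
SAT-scale = 500 + 89.6907
SAT-scale = 589.6907

589.6907


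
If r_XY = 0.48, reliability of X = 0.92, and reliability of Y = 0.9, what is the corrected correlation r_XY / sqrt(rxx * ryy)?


r_corrected = rxy / sqrt(rxx * ryy)
= 0.48 / sqrt(0.92 * 0.9)
= 0.48 / sqrt(0.828)
= 0.48 / 0.909945
r_corrected = 0.5275

0.5275


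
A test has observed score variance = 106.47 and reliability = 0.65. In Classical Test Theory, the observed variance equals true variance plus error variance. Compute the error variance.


var_true = rxx * var_obs = 0.65 * 106.47 = 69.2055
var_error = var_obs - var_true
var_error = 106.47 - 69.2055
var_error = 37.2645

37.2645


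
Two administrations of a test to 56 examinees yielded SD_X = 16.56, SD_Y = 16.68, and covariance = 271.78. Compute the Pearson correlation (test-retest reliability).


r = cov(X,Y) / (SD_X * SD_Y)
r = 271.78 / (16.56 * 16.68)
r = 271.78 / 276.2208
r = 0.9839

0.9839


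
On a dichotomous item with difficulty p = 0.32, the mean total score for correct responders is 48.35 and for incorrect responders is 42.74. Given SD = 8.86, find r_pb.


q = 1 - p = 0.68
rpb = ((M1 - M0) / SD) * sqrt(p * q)
rpb = ((48.35 - 42.74) / 8.86) * sqrt(0.32 * 0.68)
rpb = 0.2954

0.2954


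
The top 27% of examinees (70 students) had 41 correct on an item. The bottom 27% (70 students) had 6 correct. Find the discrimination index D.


p_upper = 41/70 = 0.5857
p_lower = 6/70 = 0.0857
D = 0.5857 - 0.0857 = 0.5

0.5


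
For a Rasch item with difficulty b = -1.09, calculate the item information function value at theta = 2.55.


P = 1/(1+exp(-(2.55--1.09))) = 0.9744
I = P*(1-P) = 0.9744 * 0.0256
I = 0.0249

0.0249


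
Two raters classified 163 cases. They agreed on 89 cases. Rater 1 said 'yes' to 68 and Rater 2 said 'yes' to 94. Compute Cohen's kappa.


P_o = 89/163 = 0.546012
P_e = (68*94 + 95*69) / 26569 = 0.487297
kappa = (P_o - P_e) / (1 - P_e)
kappa = (0.546012 - 0.487297) / (1 - 0.487297)
kappa = 0.1145

0.1145


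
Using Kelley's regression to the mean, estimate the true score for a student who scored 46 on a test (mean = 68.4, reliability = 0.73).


T_est = rxx * X + (1 - rxx) * mean
T_est = 0.73 * 46 + 0.27 * 68.4
T_est = 33.58 + 18.468
T_est = 52.048

52.048


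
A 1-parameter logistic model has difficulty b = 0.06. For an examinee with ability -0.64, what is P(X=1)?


theta - b = -0.64 - 0.06 = -0.7
exp(-(theta - b)) = exp(0.7) = 2.0138
P = 1 / (1 + 2.0138)
P = 0.3318

0.3318


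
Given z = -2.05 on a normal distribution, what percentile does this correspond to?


CDF(z) = 0.5 * (1 + erf(z/sqrt(2)))
erf(-1.4496) = -0.9596
CDF = 0.0202
Percentile rank = 0.0202 * 100 = 2.02

2.02


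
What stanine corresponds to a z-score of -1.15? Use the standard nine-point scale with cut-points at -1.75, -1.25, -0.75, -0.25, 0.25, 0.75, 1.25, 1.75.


Stanine boundaries: [-1.75, -1.25, -0.75, -0.25, 0.25, 0.75, 1.25, 1.75]
z = -1.15
Check each boundary:
  z >= -1.75 -> could be stanine 2
  z >= -1.25 -> could be stanine 3
  z < -0.75
  z < -0.25
  z < 0.25
  z < 0.75
  z < 1.25
  z < 1.75
Highest qualifying boundary gives stanine = 3

3
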